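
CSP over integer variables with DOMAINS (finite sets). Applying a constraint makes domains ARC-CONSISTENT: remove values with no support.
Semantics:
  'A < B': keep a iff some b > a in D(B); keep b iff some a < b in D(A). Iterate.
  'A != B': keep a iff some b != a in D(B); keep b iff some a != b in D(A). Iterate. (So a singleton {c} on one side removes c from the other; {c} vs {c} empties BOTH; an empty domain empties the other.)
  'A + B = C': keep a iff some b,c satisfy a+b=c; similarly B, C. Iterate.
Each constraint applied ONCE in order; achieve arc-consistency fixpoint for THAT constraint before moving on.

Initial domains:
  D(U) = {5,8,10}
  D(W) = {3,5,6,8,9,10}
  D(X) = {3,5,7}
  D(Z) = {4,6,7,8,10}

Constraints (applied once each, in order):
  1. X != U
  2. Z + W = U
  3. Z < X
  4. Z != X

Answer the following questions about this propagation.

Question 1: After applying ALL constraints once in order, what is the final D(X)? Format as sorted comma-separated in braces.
Constraint 1 (X != U) on D(X)={3,5,7} D(U)={5,8,10}: no change
Constraint 2 (Z + W = U) on D(Z)={4,6,7,8,10} D(W)={3,5,6,8,9,10} D(U)={5,8,10}: Z {4,6,7,8,10}->{4,7}; W {3,5,6,8,9,10}->{3,6}; U {5,8,10}->{10}
Constraint 3 (Z < X) on D(Z)={4,7} D(X)={3,5,7}: Z {4,7}->{4}; X {3,5,7}->{5,7}
Constraint 4 (Z != X) on D(Z)={4} D(X)={5,7}: no change
So after all 4 constraints: D(X) = {5,7}

Answer: {5,7}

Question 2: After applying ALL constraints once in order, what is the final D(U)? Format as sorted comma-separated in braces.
Answer: {10}

Derivation:
Constraint 1 (X != U) on D(X)={3,5,7} D(U)={5,8,10}: no change
Constraint 2 (Z + W = U) on D(Z)={4,6,7,8,10} D(W)={3,5,6,8,9,10} D(U)={5,8,10}: Z {4,6,7,8,10}->{4,7}; W {3,5,6,8,9,10}->{3,6}; U {5,8,10}->{10}
Constraint 3 (Z < X) on D(Z)={4,7} D(X)={3,5,7}: Z {4,7}->{4}; X {3,5,7}->{5,7}
Constraint 4 (Z != X) on D(Z)={4} D(X)={5,7}: no change
So after all 4 constraints: D(U) = {10}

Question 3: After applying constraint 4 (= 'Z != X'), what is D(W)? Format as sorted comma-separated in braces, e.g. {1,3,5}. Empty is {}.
Answer: {3,6}

Derivation:
Constraint 1 (X != U) on D(X)={3,5,7} D(U)={5,8,10}: no change
Constraint 2 (Z + W = U) on D(Z)={4,6,7,8,10} D(W)={3,5,6,8,9,10} D(U)={5,8,10}: Z {4,6,7,8,10}->{4,7}; W {3,5,6,8,9,10}->{3,6}; U {5,8,10}->{10}
Constraint 3 (Z < X) on D(Z)={4,7} D(X)={3,5,7}: Z {4,7}->{4}; X {3,5,7}->{5,7}
Constraint 4 (Z != X) on D(Z)={4} D(X)={5,7}: no change
So after constraint 4: D(W) = {3,6}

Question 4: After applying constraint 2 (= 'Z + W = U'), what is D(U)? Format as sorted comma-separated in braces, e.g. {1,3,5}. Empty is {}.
Constraint 1 (X != U) on D(X)={3,5,7} D(U)={5,8,10}: no change
Constraint 2 (Z + W = U) on D(Z)={4,6,7,8,10} D(W)={3,5,6,8,9,10} D(U)={5,8,10}: Z {4,6,7,8,10}->{4,7}; W {3,5,6,8,9,10}->{3,6}; U {5,8,10}->{10}
So after constraint 2: D(U) = {10}

Answer: {10}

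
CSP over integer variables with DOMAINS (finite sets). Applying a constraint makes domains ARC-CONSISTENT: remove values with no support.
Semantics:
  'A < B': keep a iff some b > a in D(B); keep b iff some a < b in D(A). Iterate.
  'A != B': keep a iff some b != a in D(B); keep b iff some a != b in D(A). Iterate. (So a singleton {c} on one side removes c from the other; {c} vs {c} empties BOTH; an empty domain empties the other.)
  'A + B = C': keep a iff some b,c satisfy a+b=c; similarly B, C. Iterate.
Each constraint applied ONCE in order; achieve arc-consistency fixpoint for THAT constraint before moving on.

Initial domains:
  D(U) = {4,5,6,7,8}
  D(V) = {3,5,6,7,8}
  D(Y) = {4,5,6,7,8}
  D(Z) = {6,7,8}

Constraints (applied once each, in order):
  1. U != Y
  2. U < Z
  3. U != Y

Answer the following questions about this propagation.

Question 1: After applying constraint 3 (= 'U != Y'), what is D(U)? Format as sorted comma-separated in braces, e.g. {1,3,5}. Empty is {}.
Answer: {4,5,6,7}

Derivation:
Constraint 1 (U != Y) on D(U)={4,5,6,7,8} D(Y)={4,5,6,7,8}: no change
Constraint 2 (U < Z) on D(U)={4,5,6,7,8} D(Z)={6,7,8}: U {4,5,6,7,8}->{4,5,6,7}
Constraint 3 (U != Y) on D(U)={4,5,6,7} D(Y)={4,5,6,7,8}: no change
So after constraint 3: D(U) = {4,5,6,7}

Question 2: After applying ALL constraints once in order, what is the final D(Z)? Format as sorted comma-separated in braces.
Constraint 1 (U != Y) on D(U)={4,5,6,7,8} D(Y)={4,5,6,7,8}: no change
Constraint 2 (U < Z) on D(U)={4,5,6,7,8} D(Z)={6,7,8}: U {4,5,6,7,8}->{4,5,6,7}
Constraint 3 (U != Y) on D(U)={4,5,6,7} D(Y)={4,5,6,7,8}: no change
So after all 3 constraints: D(Z) = {6,7,8}

Answer: {6,7,8}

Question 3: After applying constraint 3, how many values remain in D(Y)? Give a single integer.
Constraint 1 (U != Y) on D(U)={4,5,6,7,8} D(Y)={4,5,6,7,8}: no change
Constraint 2 (U < Z) on D(U)={4,5,6,7,8} D(Z)={6,7,8}: U {4,5,6,7,8}->{4,5,6,7}
Constraint 3 (U != Y) on D(U)={4,5,6,7} D(Y)={4,5,6,7,8}: no change
So after constraint 3: D(Y)={4,5,6,7,8}, size = 5

Answer: 5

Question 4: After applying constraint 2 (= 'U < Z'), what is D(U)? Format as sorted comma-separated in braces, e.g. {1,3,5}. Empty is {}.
Constraint 1 (U != Y) on D(U)={4,5,6,7,8} D(Y)={4,5,6,7,8}: no change
Constraint 2 (U < Z) on D(U)={4,5,6,7,8} D(Z)={6,7,8}: U {4,5,6,7,8}->{4,5,6,7}
So after constraint 2: D(U) = {4,5,6,7}

Answer: {4,5,6,7}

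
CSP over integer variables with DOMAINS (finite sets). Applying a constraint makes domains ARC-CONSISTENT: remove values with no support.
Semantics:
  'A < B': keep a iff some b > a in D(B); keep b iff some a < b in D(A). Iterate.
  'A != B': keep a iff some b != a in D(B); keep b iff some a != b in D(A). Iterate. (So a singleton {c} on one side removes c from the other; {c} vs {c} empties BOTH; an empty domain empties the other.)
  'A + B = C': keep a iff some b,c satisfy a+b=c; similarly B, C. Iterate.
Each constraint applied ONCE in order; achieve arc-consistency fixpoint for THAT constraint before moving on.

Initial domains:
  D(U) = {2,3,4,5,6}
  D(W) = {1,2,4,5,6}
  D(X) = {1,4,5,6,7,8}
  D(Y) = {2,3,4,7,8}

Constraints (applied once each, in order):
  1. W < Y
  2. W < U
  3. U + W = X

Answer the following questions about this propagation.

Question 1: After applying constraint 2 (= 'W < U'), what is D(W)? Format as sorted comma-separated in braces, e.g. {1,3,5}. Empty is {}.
Answer: {1,2,4,5}

Derivation:
Constraint 1 (W < Y) on D(W)={1,2,4,5,6} D(Y)={2,3,4,7,8}: no change
Constraint 2 (W < U) on D(W)={1,2,4,5,6} D(U)={2,3,4,5,6}: W {1,2,4,5,6}->{1,2,4,5}
So after constraint 2: D(W) = {1,2,4,5}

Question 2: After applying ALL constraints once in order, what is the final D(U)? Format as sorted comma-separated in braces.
Answer: {2,3,4,5,6}

Derivation:
Constraint 1 (W < Y) on D(W)={1,2,4,5,6} D(Y)={2,3,4,7,8}: no change
Constraint 2 (W < U) on D(W)={1,2,4,5,6} D(U)={2,3,4,5,6}: W {1,2,4,5,6}->{1,2,4,5}
Constraint 3 (U + W = X) on D(U)={2,3,4,5,6} D(W)={1,2,4,5} D(X)={1,4,5,6,7,8}: X {1,4,5,6,7,8}->{4,5,6,7,8}
So after all 3 constraints: D(U) = {2,3,4,5,6}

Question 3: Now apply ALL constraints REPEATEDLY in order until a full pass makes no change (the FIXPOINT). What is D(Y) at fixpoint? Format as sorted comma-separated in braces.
Answer: {2,3,4,7,8}

Derivation:
pass 0 (initial): D(Y)={2,3,4,7,8}
pass 1: W {1,2,4,5,6}->{1,2,4,5}; X {1,4,5,6,7,8}->{4,5,6,7,8}
pass 2: no change
Fixpoint after 2 passes: D(Y) = {2,3,4,7,8}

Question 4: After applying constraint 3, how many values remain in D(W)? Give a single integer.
Constraint 1 (W < Y) on D(W)={1,2,4,5,6} D(Y)={2,3,4,7,8}: no change
Constraint 2 (W < U) on D(W)={1,2,4,5,6} D(U)={2,3,4,5,6}: W {1,2,4,5,6}->{1,2,4,5}
Constraint 3 (U + W = X) on D(U)={2,3,4,5,6} D(W)={1,2,4,5} D(X)={1,4,5,6,7,8}: X {1,4,5,6,7,8}->{4,5,6,7,8}
So after constraint 3: D(W)={1,2,4,5}, size = 4

Answer: 4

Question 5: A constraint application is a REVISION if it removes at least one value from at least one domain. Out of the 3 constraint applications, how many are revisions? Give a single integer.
Constraint 1 (W < Y) on D(W)={1,2,4,5,6} D(Y)={2,3,4,7,8}: no change => not a revision
Constraint 2 (W < U) on D(W)={1,2,4,5,6} D(U)={2,3,4,5,6}: W {1,2,4,5,6}->{1,2,4,5} => REVISION
Constraint 3 (U + W = X) on D(U)={2,3,4,5,6} D(W)={1,2,4,5} D(X)={1,4,5,6,7,8}: X {1,4,5,6,7,8}->{4,5,6,7,8} => REVISION
Total revisions = 2

Answer: 2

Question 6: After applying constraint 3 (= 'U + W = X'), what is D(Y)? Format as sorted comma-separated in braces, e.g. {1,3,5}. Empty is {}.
Answer: {2,3,4,7,8}

Derivation:
Constraint 1 (W < Y) on D(W)={1,2,4,5,6} D(Y)={2,3,4,7,8}: no change
Constraint 2 (W < U) on D(W)={1,2,4,5,6} D(U)={2,3,4,5,6}: W {1,2,4,5,6}->{1,2,4,5}
Constraint 3 (U + W = X) on D(U)={2,3,4,5,6} D(W)={1,2,4,5} D(X)={1,4,5,6,7,8}: X {1,4,5,6,7,8}->{4,5,6,7,8}
So after constraint 3: D(Y) = {2,3,4,7,8}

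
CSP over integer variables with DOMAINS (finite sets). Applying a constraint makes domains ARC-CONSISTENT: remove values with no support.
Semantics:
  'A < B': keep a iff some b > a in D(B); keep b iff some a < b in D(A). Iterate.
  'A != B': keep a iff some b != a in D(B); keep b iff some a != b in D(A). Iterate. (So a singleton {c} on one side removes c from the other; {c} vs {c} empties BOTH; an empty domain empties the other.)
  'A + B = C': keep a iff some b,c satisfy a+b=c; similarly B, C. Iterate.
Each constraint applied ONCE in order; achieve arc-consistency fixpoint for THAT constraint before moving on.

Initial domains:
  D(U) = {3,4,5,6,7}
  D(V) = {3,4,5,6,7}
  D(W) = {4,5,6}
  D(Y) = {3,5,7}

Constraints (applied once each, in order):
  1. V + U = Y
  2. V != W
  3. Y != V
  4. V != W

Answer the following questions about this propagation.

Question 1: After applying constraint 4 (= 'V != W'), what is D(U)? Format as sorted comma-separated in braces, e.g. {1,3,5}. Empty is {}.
Constraint 1 (V + U = Y) on D(V)={3,4,5,6,7} D(U)={3,4,5,6,7} D(Y)={3,5,7}: V {3,4,5,6,7}->{3,4}; U {3,4,5,6,7}->{3,4}; Y {3,5,7}->{7}
Constraint 2 (V != W) on D(V)={3,4} D(W)={4,5,6}: no change
Constraint 3 (Y != V) on D(Y)={7} D(V)={3,4}: no change
Constraint 4 (V != W) on D(V)={3,4} D(W)={4,5,6}: no change
So after constraint 4: D(U) = {3,4}

Answer: {3,4}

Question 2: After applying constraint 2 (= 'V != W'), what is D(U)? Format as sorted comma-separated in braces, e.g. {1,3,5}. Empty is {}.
Constraint 1 (V + U = Y) on D(V)={3,4,5,6,7} D(U)={3,4,5,6,7} D(Y)={3,5,7}: V {3,4,5,6,7}->{3,4}; U {3,4,5,6,7}->{3,4}; Y {3,5,7}->{7}
Constraint 2 (V != W) on D(V)={3,4} D(W)={4,5,6}: no change
So after constraint 2: D(U) = {3,4}

Answer: {3,4}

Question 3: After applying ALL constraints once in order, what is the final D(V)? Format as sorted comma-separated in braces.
Answer: {3,4}

Derivation:
Constraint 1 (V + U = Y) on D(V)={3,4,5,6,7} D(U)={3,4,5,6,7} D(Y)={3,5,7}: V {3,4,5,6,7}->{3,4}; U {3,4,5,6,7}->{3,4}; Y {3,5,7}->{7}
Constraint 2 (V != W) on D(V)={3,4} D(W)={4,5,6}: no change
Constraint 3 (Y != V) on D(Y)={7} D(V)={3,4}: no change
Constraint 4 (V != W) on D(V)={3,4} D(W)={4,5,6}: no change
So after all 4 constraints: D(V) = {3,4}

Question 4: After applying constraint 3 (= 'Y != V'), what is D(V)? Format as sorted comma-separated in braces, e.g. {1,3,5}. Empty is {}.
Answer: {3,4}

Derivation:
Constraint 1 (V + U = Y) on D(V)={3,4,5,6,7} D(U)={3,4,5,6,7} D(Y)={3,5,7}: V {3,4,5,6,7}->{3,4}; U {3,4,5,6,7}->{3,4}; Y {3,5,7}->{7}
Constraint 2 (V != W) on D(V)={3,4} D(W)={4,5,6}: no change
Constraint 3 (Y != V) on D(Y)={7} D(V)={3,4}: no change
So after constraint 3: D(V) = {3,4}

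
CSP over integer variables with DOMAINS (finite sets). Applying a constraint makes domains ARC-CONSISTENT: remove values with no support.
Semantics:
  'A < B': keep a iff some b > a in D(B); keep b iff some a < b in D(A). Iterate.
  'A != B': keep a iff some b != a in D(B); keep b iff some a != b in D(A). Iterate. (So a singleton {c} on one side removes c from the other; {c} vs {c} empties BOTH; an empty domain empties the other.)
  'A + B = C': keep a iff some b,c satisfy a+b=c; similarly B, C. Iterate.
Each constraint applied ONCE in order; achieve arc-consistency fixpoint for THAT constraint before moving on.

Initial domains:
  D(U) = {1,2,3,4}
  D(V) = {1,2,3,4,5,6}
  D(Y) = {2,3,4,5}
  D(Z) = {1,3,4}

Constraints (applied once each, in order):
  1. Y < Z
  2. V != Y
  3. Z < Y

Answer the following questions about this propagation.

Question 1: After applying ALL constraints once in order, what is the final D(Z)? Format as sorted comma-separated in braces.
Constraint 1 (Y < Z) on D(Y)={2,3,4,5} D(Z)={1,3,4}: Y {2,3,4,5}->{2,3}; Z {1,3,4}->{3,4}
Constraint 2 (V != Y) on D(V)={1,2,3,4,5,6} D(Y)={2,3}: no change
Constraint 3 (Z < Y) on D(Z)={3,4} D(Y)={2,3}: Z {3,4}->{}; Y {2,3}->{}
So after all 3 constraints: D(Z) = {}

Answer: {}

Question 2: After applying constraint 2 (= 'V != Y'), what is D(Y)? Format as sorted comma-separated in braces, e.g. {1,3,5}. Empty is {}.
Constraint 1 (Y < Z) on D(Y)={2,3,4,5} D(Z)={1,3,4}: Y {2,3,4,5}->{2,3}; Z {1,3,4}->{3,4}
Constraint 2 (V != Y) on D(V)={1,2,3,4,5,6} D(Y)={2,3}: no change
So after constraint 2: D(Y) = {2,3}

Answer: {2,3}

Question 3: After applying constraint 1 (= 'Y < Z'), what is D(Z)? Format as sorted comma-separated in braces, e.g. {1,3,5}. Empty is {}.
Constraint 1 (Y < Z) on D(Y)={2,3,4,5} D(Z)={1,3,4}: Y {2,3,4,5}->{2,3}; Z {1,3,4}->{3,4}
So after constraint 1: D(Z) = {3,4}

Answer: {3,4}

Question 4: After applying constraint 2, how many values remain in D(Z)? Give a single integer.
Answer: 2

Derivation:
Constraint 1 (Y < Z) on D(Y)={2,3,4,5} D(Z)={1,3,4}: Y {2,3,4,5}->{2,3}; Z {1,3,4}->{3,4}
Constraint 2 (V != Y) on D(V)={1,2,3,4,5,6} D(Y)={2,3}: no change
So after constraint 2: D(Z)={3,4}, size = 2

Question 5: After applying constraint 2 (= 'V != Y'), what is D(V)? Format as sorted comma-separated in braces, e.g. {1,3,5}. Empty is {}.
Constraint 1 (Y < Z) on D(Y)={2,3,4,5} D(Z)={1,3,4}: Y {2,3,4,5}->{2,3}; Z {1,3,4}->{3,4}
Constraint 2 (V != Y) on D(V)={1,2,3,4,5,6} D(Y)={2,3}: no change
So after constraint 2: D(V) = {1,2,3,4,5,6}

Answer: {1,2,3,4,5,6}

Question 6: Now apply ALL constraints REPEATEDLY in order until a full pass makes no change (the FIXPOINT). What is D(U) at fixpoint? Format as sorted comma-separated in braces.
Answer: {1,2,3,4}

Derivation:
pass 0 (initial): D(U)={1,2,3,4}
pass 1: Y {2,3,4,5}->{}; Z {1,3,4}->{}
pass 2: V {1,2,3,4,5,6}->{}
pass 3: no change
Fixpoint after 3 passes: D(U) = {1,2,3,4}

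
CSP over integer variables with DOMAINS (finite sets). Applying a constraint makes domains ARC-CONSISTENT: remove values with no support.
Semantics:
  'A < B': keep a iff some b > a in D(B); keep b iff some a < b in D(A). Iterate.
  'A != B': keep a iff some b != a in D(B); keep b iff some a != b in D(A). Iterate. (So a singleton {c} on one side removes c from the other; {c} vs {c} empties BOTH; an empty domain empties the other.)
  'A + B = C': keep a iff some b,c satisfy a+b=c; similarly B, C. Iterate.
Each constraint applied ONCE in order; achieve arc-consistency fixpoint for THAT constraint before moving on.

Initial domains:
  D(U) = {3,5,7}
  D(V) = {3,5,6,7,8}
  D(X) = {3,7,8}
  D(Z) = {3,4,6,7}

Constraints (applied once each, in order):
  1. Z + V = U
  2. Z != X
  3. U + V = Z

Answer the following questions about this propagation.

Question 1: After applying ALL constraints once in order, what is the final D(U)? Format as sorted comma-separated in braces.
Constraint 1 (Z + V = U) on D(Z)={3,4,6,7} D(V)={3,5,6,7,8} D(U)={3,5,7}: Z {3,4,6,7}->{4}; V {3,5,6,7,8}->{3}; U {3,5,7}->{7}
Constraint 2 (Z != X) on D(Z)={4} D(X)={3,7,8}: no change
Constraint 3 (U + V = Z) on D(U)={7} D(V)={3} D(Z)={4}: U {7}->{}; V {3}->{}; Z {4}->{}
So after all 3 constraints: D(U) = {}

Answer: {}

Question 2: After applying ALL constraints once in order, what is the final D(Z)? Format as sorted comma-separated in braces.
Constraint 1 (Z + V = U) on D(Z)={3,4,6,7} D(V)={3,5,6,7,8} D(U)={3,5,7}: Z {3,4,6,7}->{4}; V {3,5,6,7,8}->{3}; U {3,5,7}->{7}
Constraint 2 (Z != X) on D(Z)={4} D(X)={3,7,8}: no change
Constraint 3 (U + V = Z) on D(U)={7} D(V)={3} D(Z)={4}: U {7}->{}; V {3}->{}; Z {4}->{}
So after all 3 constraints: D(Z) = {}

Answer: {}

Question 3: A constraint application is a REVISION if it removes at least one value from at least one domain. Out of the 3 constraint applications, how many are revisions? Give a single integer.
Answer: 2

Derivation:
Constraint 1 (Z + V = U) on D(Z)={3,4,6,7} D(V)={3,5,6,7,8} D(U)={3,5,7}: Z {3,4,6,7}->{4}; V {3,5,6,7,8}->{3}; U {3,5,7}->{7} => REVISION
Constraint 2 (Z != X) on D(Z)={4} D(X)={3,7,8}: no change => not a revision
Constraint 3 (U + V = Z) on D(U)={7} D(V)={3} D(Z)={4}: U {7}->{}; V {3}->{}; Z {4}->{} => REVISION
Total revisions = 2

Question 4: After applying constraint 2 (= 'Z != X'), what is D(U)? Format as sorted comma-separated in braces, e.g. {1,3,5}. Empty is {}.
Answer: {7}

Derivation:
Constraint 1 (Z + V = U) on D(Z)={3,4,6,7} D(V)={3,5,6,7,8} D(U)={3,5,7}: Z {3,4,6,7}->{4}; V {3,5,6,7,8}->{3}; U {3,5,7}->{7}
Constraint 2 (Z != X) on D(Z)={4} D(X)={3,7,8}: no change
So after constraint 2: D(U) = {7}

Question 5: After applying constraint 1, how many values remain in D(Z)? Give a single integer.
Constraint 1 (Z + V = U) on D(Z)={3,4,6,7} D(V)={3,5,6,7,8} D(U)={3,5,7}: Z {3,4,6,7}->{4}; V {3,5,6,7,8}->{3}; U {3,5,7}->{7}
So after constraint 1: D(Z)={4}, size = 1

Answer: 1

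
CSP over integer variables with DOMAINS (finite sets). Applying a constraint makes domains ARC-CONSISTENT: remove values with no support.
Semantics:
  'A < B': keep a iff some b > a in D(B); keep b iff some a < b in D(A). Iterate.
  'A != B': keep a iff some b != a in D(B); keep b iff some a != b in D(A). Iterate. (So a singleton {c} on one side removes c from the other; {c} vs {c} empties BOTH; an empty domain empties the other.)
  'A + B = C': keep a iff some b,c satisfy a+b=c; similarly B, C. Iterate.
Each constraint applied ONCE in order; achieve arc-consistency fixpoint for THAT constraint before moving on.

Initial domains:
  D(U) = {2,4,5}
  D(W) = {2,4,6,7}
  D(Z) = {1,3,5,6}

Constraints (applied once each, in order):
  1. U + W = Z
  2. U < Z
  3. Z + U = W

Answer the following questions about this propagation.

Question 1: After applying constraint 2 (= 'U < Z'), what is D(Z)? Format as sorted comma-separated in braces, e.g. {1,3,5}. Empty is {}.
Answer: {6}

Derivation:
Constraint 1 (U + W = Z) on D(U)={2,4,5} D(W)={2,4,6,7} D(Z)={1,3,5,6}: U {2,4,5}->{2,4}; W {2,4,6,7}->{2,4}; Z {1,3,5,6}->{6}
Constraint 2 (U < Z) on D(U)={2,4} D(Z)={6}: no change
So after constraint 2: D(Z) = {6}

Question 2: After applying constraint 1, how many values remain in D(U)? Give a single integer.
Answer: 2

Derivation:
Constraint 1 (U + W = Z) on D(U)={2,4,5} D(W)={2,4,6,7} D(Z)={1,3,5,6}: U {2,4,5}->{2,4}; W {2,4,6,7}->{2,4}; Z {1,3,5,6}->{6}
So after constraint 1: D(U)={2,4}, size = 2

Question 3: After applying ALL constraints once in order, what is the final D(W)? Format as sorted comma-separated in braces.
Constraint 1 (U + W = Z) on D(U)={2,4,5} D(W)={2,4,6,7} D(Z)={1,3,5,6}: U {2,4,5}->{2,4}; W {2,4,6,7}->{2,4}; Z {1,3,5,6}->{6}
Constraint 2 (U < Z) on D(U)={2,4} D(Z)={6}: no change
Constraint 3 (Z + U = W) on D(Z)={6} D(U)={2,4} D(W)={2,4}: Z {6}->{}; U {2,4}->{}; W {2,4}->{}
So after all 3 constraints: D(W) = {}

Answer: {}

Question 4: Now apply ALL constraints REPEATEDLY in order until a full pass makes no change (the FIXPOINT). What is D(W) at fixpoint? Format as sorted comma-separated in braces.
pass 0 (initial): D(W)={2,4,6,7}
pass 1: U {2,4,5}->{}; W {2,4,6,7}->{}; Z {1,3,5,6}->{}
pass 2: no change
Fixpoint after 2 passes: D(W) = {}

Answer: {}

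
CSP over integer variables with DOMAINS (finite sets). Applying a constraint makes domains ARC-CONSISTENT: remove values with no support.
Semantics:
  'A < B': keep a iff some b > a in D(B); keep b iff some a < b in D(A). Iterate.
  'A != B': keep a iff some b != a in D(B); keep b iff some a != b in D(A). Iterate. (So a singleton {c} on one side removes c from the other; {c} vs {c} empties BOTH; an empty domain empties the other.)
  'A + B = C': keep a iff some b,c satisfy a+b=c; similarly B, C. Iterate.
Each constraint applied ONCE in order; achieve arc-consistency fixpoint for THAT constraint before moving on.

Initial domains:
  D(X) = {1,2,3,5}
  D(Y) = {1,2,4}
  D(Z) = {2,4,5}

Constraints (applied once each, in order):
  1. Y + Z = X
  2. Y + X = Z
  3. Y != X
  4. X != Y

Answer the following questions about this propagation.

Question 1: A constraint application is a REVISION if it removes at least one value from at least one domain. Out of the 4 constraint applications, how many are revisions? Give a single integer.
Answer: 2

Derivation:
Constraint 1 (Y + Z = X) on D(Y)={1,2,4} D(Z)={2,4,5} D(X)={1,2,3,5}: Y {1,2,4}->{1}; Z {2,4,5}->{2,4}; X {1,2,3,5}->{3,5} => REVISION
Constraint 2 (Y + X = Z) on D(Y)={1} D(X)={3,5} D(Z)={2,4}: X {3,5}->{3}; Z {2,4}->{4} => REVISION
Constraint 3 (Y != X) on D(Y)={1} D(X)={3}: no change => not a revision
Constraint 4 (X != Y) on D(X)={3} D(Y)={1}: no change => not a revision
Total revisions = 2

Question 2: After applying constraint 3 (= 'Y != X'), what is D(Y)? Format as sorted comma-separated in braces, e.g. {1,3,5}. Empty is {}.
Answer: {1}

Derivation:
Constraint 1 (Y + Z = X) on D(Y)={1,2,4} D(Z)={2,4,5} D(X)={1,2,3,5}: Y {1,2,4}->{1}; Z {2,4,5}->{2,4}; X {1,2,3,5}->{3,5}
Constraint 2 (Y + X = Z) on D(Y)={1} D(X)={3,5} D(Z)={2,4}: X {3,5}->{3}; Z {2,4}->{4}
Constraint 3 (Y != X) on D(Y)={1} D(X)={3}: no change
So after constraint 3: D(Y) = {1}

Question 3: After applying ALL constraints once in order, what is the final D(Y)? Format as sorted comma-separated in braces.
Constraint 1 (Y + Z = X) on D(Y)={1,2,4} D(Z)={2,4,5} D(X)={1,2,3,5}: Y {1,2,4}->{1}; Z {2,4,5}->{2,4}; X {1,2,3,5}->{3,5}
Constraint 2 (Y + X = Z) on D(Y)={1} D(X)={3,5} D(Z)={2,4}: X {3,5}->{3}; Z {2,4}->{4}
Constraint 3 (Y != X) on D(Y)={1} D(X)={3}: no change
Constraint 4 (X != Y) on D(X)={3} D(Y)={1}: no change
So after all 4 constraints: D(Y) = {1}

Answer: {1}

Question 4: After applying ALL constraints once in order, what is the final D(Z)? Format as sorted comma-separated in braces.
Constraint 1 (Y + Z = X) on D(Y)={1,2,4} D(Z)={2,4,5} D(X)={1,2,3,5}: Y {1,2,4}->{1}; Z {2,4,5}->{2,4}; X {1,2,3,5}->{3,5}
Constraint 2 (Y + X = Z) on D(Y)={1} D(X)={3,5} D(Z)={2,4}: X {3,5}->{3}; Z {2,4}->{4}
Constraint 3 (Y != X) on D(Y)={1} D(X)={3}: no change
Constraint 4 (X != Y) on D(X)={3} D(Y)={1}: no change
So after all 4 constraints: D(Z) = {4}

Answer: {4}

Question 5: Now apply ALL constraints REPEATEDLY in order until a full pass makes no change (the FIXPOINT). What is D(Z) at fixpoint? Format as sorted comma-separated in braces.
pass 0 (initial): D(Z)={2,4,5}
pass 1: X {1,2,3,5}->{3}; Y {1,2,4}->{1}; Z {2,4,5}->{4}
pass 2: X {3}->{}; Y {1}->{}; Z {4}->{}
pass 3: no change
Fixpoint after 3 passes: D(Z) = {}

Answer: {}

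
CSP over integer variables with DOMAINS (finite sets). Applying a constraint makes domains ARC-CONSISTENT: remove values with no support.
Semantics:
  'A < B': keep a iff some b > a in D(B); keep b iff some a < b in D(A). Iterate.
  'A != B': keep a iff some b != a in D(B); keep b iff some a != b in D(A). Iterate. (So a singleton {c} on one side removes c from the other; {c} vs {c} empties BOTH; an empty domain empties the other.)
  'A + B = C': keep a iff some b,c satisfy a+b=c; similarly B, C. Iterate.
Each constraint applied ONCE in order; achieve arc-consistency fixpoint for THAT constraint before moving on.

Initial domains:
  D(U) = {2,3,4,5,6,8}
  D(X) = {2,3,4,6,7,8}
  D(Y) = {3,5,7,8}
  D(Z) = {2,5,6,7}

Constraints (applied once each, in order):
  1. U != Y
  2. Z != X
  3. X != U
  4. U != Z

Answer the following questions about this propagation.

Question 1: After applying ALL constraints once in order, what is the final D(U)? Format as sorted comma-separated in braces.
Constraint 1 (U != Y) on D(U)={2,3,4,5,6,8} D(Y)={3,5,7,8}: no change
Constraint 2 (Z != X) on D(Z)={2,5,6,7} D(X)={2,3,4,6,7,8}: no change
Constraint 3 (X != U) on D(X)={2,3,4,6,7,8} D(U)={2,3,4,5,6,8}: no change
Constraint 4 (U != Z) on D(U)={2,3,4,5,6,8} D(Z)={2,5,6,7}: no change
So after all 4 constraints: D(U) = {2,3,4,5,6,8}

Answer: {2,3,4,5,6,8}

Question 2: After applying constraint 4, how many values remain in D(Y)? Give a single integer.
Constraint 1 (U != Y) on D(U)={2,3,4,5,6,8} D(Y)={3,5,7,8}: no change
Constraint 2 (Z != X) on D(Z)={2,5,6,7} D(X)={2,3,4,6,7,8}: no change
Constraint 3 (X != U) on D(X)={2,3,4,6,7,8} D(U)={2,3,4,5,6,8}: no change
Constraint 4 (U != Z) on D(U)={2,3,4,5,6,8} D(Z)={2,5,6,7}: no change
So after constraint 4: D(Y)={3,5,7,8}, size = 4

Answer: 4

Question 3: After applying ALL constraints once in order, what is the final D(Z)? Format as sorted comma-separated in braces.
Answer: {2,5,6,7}

Derivation:
Constraint 1 (U != Y) on D(U)={2,3,4,5,6,8} D(Y)={3,5,7,8}: no change
Constraint 2 (Z != X) on D(Z)={2,5,6,7} D(X)={2,3,4,6,7,8}: no change
Constraint 3 (X != U) on D(X)={2,3,4,6,7,8} D(U)={2,3,4,5,6,8}: no change
Constraint 4 (U != Z) on D(U)={2,3,4,5,6,8} D(Z)={2,5,6,7}: no change
So after all 4 constraints: D(Z) = {2,5,6,7}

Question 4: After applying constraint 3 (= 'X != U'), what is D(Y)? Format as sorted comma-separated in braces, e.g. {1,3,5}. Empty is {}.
Constraint 1 (U != Y) on D(U)={2,3,4,5,6,8} D(Y)={3,5,7,8}: no change
Constraint 2 (Z != X) on D(Z)={2,5,6,7} D(X)={2,3,4,6,7,8}: no change
Constraint 3 (X != U) on D(X)={2,3,4,6,7,8} D(U)={2,3,4,5,6,8}: no change
So after constraint 3: D(Y) = {3,5,7,8}

Answer: {3,5,7,8}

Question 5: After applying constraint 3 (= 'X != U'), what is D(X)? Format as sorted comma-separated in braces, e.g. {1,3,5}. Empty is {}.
Answer: {2,3,4,6,7,8}

Derivation:
Constraint 1 (U != Y) on D(U)={2,3,4,5,6,8} D(Y)={3,5,7,8}: no change
Constraint 2 (Z != X) on D(Z)={2,5,6,7} D(X)={2,3,4,6,7,8}: no change
Constraint 3 (X != U) on D(X)={2,3,4,6,7,8} D(U)={2,3,4,5,6,8}: no change
So after constraint 3: D(X) = {2,3,4,6,7,8}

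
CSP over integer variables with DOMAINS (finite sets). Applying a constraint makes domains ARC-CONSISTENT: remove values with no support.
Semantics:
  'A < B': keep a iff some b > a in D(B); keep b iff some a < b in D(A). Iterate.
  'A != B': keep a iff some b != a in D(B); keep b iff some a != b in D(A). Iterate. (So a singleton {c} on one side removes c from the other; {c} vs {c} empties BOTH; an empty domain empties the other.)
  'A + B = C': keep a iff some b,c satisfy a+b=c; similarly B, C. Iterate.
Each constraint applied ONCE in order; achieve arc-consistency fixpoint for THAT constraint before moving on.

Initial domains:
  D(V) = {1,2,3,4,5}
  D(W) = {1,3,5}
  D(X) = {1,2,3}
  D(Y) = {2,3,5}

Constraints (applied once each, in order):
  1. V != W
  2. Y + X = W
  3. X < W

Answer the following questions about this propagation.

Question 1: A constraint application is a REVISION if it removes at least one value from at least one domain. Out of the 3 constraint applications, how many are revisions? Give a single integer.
Answer: 1

Derivation:
Constraint 1 (V != W) on D(V)={1,2,3,4,5} D(W)={1,3,5}: no change => not a revision
Constraint 2 (Y + X = W) on D(Y)={2,3,5} D(X)={1,2,3} D(W)={1,3,5}: Y {2,3,5}->{2,3}; W {1,3,5}->{3,5} => REVISION
Constraint 3 (X < W) on D(X)={1,2,3} D(W)={3,5}: no change => not a revision
Total revisions = 1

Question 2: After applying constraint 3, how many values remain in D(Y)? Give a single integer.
Constraint 1 (V != W) on D(V)={1,2,3,4,5} D(W)={1,3,5}: no change
Constraint 2 (Y + X = W) on D(Y)={2,3,5} D(X)={1,2,3} D(W)={1,3,5}: Y {2,3,5}->{2,3}; W {1,3,5}->{3,5}
Constraint 3 (X < W) on D(X)={1,2,3} D(W)={3,5}: no change
So after constraint 3: D(Y)={2,3}, size = 2

Answer: 2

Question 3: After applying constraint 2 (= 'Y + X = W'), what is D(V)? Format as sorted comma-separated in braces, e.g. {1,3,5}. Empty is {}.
Constraint 1 (V != W) on D(V)={1,2,3,4,5} D(W)={1,3,5}: no change
Constraint 2 (Y + X = W) on D(Y)={2,3,5} D(X)={1,2,3} D(W)={1,3,5}: Y {2,3,5}->{2,3}; W {1,3,5}->{3,5}
So after constraint 2: D(V) = {1,2,3,4,5}

Answer: {1,2,3,4,5}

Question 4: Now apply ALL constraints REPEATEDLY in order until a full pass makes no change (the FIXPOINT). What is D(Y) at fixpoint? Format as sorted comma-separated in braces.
Answer: {2,3}

Derivation:
pass 0 (initial): D(Y)={2,3,5}
pass 1: W {1,3,5}->{3,5}; Y {2,3,5}->{2,3}
pass 2: no change
Fixpoint after 2 passes: D(Y) = {2,3}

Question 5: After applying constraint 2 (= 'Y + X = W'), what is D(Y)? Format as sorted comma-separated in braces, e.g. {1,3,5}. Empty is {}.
Constraint 1 (V != W) on D(V)={1,2,3,4,5} D(W)={1,3,5}: no change
Constraint 2 (Y + X = W) on D(Y)={2,3,5} D(X)={1,2,3} D(W)={1,3,5}: Y {2,3,5}->{2,3}; W {1,3,5}->{3,5}
So after constraint 2: D(Y) = {2,3}

Answer: {2,3}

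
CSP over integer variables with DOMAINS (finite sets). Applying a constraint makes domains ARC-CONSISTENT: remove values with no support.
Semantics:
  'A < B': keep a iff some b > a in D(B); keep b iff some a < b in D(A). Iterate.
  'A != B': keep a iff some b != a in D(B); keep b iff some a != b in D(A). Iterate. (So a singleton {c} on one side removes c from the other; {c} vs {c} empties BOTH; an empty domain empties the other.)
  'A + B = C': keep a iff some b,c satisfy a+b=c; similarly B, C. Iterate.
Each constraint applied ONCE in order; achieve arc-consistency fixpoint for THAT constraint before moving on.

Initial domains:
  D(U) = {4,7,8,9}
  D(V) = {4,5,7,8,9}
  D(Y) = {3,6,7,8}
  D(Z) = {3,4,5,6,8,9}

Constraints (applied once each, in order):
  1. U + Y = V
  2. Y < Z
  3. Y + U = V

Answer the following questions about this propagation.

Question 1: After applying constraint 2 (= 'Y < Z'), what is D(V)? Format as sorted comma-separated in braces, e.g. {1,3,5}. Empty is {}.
Answer: {7}

Derivation:
Constraint 1 (U + Y = V) on D(U)={4,7,8,9} D(Y)={3,6,7,8} D(V)={4,5,7,8,9}: U {4,7,8,9}->{4}; Y {3,6,7,8}->{3}; V {4,5,7,8,9}->{7}
Constraint 2 (Y < Z) on D(Y)={3} D(Z)={3,4,5,6,8,9}: Z {3,4,5,6,8,9}->{4,5,6,8,9}
So after constraint 2: D(V) = {7}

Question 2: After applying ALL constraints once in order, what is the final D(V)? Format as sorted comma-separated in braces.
Answer: {7}

Derivation:
Constraint 1 (U + Y = V) on D(U)={4,7,8,9} D(Y)={3,6,7,8} D(V)={4,5,7,8,9}: U {4,7,8,9}->{4}; Y {3,6,7,8}->{3}; V {4,5,7,8,9}->{7}
Constraint 2 (Y < Z) on D(Y)={3} D(Z)={3,4,5,6,8,9}: Z {3,4,5,6,8,9}->{4,5,6,8,9}
Constraint 3 (Y + U = V) on D(Y)={3} D(U)={4} D(V)={7}: no change
So after all 3 constraints: D(V) = {7}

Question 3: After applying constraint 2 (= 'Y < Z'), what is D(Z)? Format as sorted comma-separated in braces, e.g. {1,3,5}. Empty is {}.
Constraint 1 (U + Y = V) on D(U)={4,7,8,9} D(Y)={3,6,7,8} D(V)={4,5,7,8,9}: U {4,7,8,9}->{4}; Y {3,6,7,8}->{3}; V {4,5,7,8,9}->{7}
Constraint 2 (Y < Z) on D(Y)={3} D(Z)={3,4,5,6,8,9}: Z {3,4,5,6,8,9}->{4,5,6,8,9}
So after constraint 2: D(Z) = {4,5,6,8,9}

Answer: {4,5,6,8,9}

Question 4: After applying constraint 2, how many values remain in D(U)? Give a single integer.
Answer: 1

Derivation:
Constraint 1 (U + Y = V) on D(U)={4,7,8,9} D(Y)={3,6,7,8} D(V)={4,5,7,8,9}: U {4,7,8,9}->{4}; Y {3,6,7,8}->{3}; V {4,5,7,8,9}->{7}
Constraint 2 (Y < Z) on D(Y)={3} D(Z)={3,4,5,6,8,9}: Z {3,4,5,6,8,9}->{4,5,6,8,9}
So after constraint 2: D(U)={4}, size = 1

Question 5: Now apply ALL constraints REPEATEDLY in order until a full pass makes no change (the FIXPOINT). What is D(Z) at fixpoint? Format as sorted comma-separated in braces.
pass 0 (initial): D(Z)={3,4,5,6,8,9}
pass 1: U {4,7,8,9}->{4}; V {4,5,7,8,9}->{7}; Y {3,6,7,8}->{3}; Z {3,4,5,6,8,9}->{4,5,6,8,9}
pass 2: no change
Fixpoint after 2 passes: D(Z) = {4,5,6,8,9}

Answer: {4,5,6,8,9}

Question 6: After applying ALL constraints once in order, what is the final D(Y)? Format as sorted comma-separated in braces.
Constraint 1 (U + Y = V) on D(U)={4,7,8,9} D(Y)={3,6,7,8} D(V)={4,5,7,8,9}: U {4,7,8,9}->{4}; Y {3,6,7,8}->{3}; V {4,5,7,8,9}->{7}
Constraint 2 (Y < Z) on D(Y)={3} D(Z)={3,4,5,6,8,9}: Z {3,4,5,6,8,9}->{4,5,6,8,9}
Constraint 3 (Y + U = V) on D(Y)={3} D(U)={4} D(V)={7}: no change
So after all 3 constraints: D(Y) = {3}

Answer: {3}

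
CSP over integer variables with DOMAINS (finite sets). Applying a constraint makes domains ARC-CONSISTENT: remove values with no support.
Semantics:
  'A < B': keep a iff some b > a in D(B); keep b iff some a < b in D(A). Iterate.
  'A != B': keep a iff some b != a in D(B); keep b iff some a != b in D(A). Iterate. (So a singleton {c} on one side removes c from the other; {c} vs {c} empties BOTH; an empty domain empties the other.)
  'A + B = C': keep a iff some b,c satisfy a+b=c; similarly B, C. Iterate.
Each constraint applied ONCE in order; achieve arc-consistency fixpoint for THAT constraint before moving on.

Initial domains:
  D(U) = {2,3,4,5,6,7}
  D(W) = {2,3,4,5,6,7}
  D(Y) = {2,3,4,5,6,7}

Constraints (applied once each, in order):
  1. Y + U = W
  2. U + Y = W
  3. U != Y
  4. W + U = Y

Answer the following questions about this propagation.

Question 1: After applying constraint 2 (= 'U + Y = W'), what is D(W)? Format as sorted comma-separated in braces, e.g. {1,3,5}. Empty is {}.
Answer: {4,5,6,7}

Derivation:
Constraint 1 (Y + U = W) on D(Y)={2,3,4,5,6,7} D(U)={2,3,4,5,6,7} D(W)={2,3,4,5,6,7}: Y {2,3,4,5,6,7}->{2,3,4,5}; U {2,3,4,5,6,7}->{2,3,4,5}; W {2,3,4,5,6,7}->{4,5,6,7}
Constraint 2 (U + Y = W) on D(U)={2,3,4,5} D(Y)={2,3,4,5} D(W)={4,5,6,7}: no change
So after constraint 2: D(W) = {4,5,6,7}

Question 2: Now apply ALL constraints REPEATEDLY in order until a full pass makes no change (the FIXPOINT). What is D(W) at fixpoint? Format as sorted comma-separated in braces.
Answer: {}

Derivation:
pass 0 (initial): D(W)={2,3,4,5,6,7}
pass 1: U {2,3,4,5,6,7}->{}; W {2,3,4,5,6,7}->{}; Y {2,3,4,5,6,7}->{}
pass 2: no change
Fixpoint after 2 passes: D(W) = {}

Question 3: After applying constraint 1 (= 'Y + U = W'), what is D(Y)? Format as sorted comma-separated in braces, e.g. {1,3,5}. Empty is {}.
Constraint 1 (Y + U = W) on D(Y)={2,3,4,5,6,7} D(U)={2,3,4,5,6,7} D(W)={2,3,4,5,6,7}: Y {2,3,4,5,6,7}->{2,3,4,5}; U {2,3,4,5,6,7}->{2,3,4,5}; W {2,3,4,5,6,7}->{4,5,6,7}
So after constraint 1: D(Y) = {2,3,4,5}

Answer: {2,3,4,5}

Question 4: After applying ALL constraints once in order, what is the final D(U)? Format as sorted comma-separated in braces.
Answer: {}

Derivation:
Constraint 1 (Y + U = W) on D(Y)={2,3,4,5,6,7} D(U)={2,3,4,5,6,7} D(W)={2,3,4,5,6,7}: Y {2,3,4,5,6,7}->{2,3,4,5}; U {2,3,4,5,6,7}->{2,3,4,5}; W {2,3,4,5,6,7}->{4,5,6,7}
Constraint 2 (U + Y = W) on D(U)={2,3,4,5} D(Y)={2,3,4,5} D(W)={4,5,6,7}: no change
Constraint 3 (U != Y) on D(U)={2,3,4,5} D(Y)={2,3,4,5}: no change
Constraint 4 (W + U = Y) on D(W)={4,5,6,7} D(U)={2,3,4,5} D(Y)={2,3,4,5}: W {4,5,6,7}->{}; U {2,3,4,5}->{}; Y {2,3,4,5}->{}
So after all 4 constraints: D(U) = {}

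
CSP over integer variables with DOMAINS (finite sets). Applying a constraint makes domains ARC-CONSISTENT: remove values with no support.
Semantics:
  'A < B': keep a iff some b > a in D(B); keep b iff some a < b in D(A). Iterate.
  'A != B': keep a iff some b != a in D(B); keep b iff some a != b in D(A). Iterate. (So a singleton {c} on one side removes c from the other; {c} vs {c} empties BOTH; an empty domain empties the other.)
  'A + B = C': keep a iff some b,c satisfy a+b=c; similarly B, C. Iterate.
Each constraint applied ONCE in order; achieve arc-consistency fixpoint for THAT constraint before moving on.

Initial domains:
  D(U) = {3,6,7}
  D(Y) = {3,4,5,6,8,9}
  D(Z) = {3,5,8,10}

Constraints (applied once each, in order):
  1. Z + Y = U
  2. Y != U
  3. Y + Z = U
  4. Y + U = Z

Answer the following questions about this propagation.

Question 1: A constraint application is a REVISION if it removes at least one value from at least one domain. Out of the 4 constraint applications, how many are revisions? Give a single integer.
Answer: 2

Derivation:
Constraint 1 (Z + Y = U) on D(Z)={3,5,8,10} D(Y)={3,4,5,6,8,9} D(U)={3,6,7}: Z {3,5,8,10}->{3}; Y {3,4,5,6,8,9}->{3,4}; U {3,6,7}->{6,7} => REVISION
Constraint 2 (Y != U) on D(Y)={3,4} D(U)={6,7}: no change => not a revision
Constraint 3 (Y + Z = U) on D(Y)={3,4} D(Z)={3} D(U)={6,7}: no change => not a revision
Constraint 4 (Y + U = Z) on D(Y)={3,4} D(U)={6,7} D(Z)={3}: Y {3,4}->{}; U {6,7}->{}; Z {3}->{} => REVISION
Total revisions = 2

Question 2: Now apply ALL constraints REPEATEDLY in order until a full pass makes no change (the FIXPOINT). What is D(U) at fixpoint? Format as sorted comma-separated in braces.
Answer: {}

Derivation:
pass 0 (initial): D(U)={3,6,7}
pass 1: U {3,6,7}->{}; Y {3,4,5,6,8,9}->{}; Z {3,5,8,10}->{}
pass 2: no change
Fixpoint after 2 passes: D(U) = {}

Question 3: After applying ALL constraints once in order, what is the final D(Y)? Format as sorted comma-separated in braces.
Constraint 1 (Z + Y = U) on D(Z)={3,5,8,10} D(Y)={3,4,5,6,8,9} D(U)={3,6,7}: Z {3,5,8,10}->{3}; Y {3,4,5,6,8,9}->{3,4}; U {3,6,7}->{6,7}
Constraint 2 (Y != U) on D(Y)={3,4} D(U)={6,7}: no change
Constraint 3 (Y + Z = U) on D(Y)={3,4} D(Z)={3} D(U)={6,7}: no change
Constraint 4 (Y + U = Z) on D(Y)={3,4} D(U)={6,7} D(Z)={3}: Y {3,4}->{}; U {6,7}->{}; Z {3}->{}
So after all 4 constraints: D(Y) = {}

Answer: {}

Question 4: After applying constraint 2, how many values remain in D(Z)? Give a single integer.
Answer: 1

Derivation:
Constraint 1 (Z + Y = U) on D(Z)={3,5,8,10} D(Y)={3,4,5,6,8,9} D(U)={3,6,7}: Z {3,5,8,10}->{3}; Y {3,4,5,6,8,9}->{3,4}; U {3,6,7}->{6,7}
Constraint 2 (Y != U) on D(Y)={3,4} D(U)={6,7}: no change
So after constraint 2: D(Z)={3}, size = 1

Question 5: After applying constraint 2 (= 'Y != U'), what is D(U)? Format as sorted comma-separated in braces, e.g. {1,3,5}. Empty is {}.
Answer: {6,7}

Derivation:
Constraint 1 (Z + Y = U) on D(Z)={3,5,8,10} D(Y)={3,4,5,6,8,9} D(U)={3,6,7}: Z {3,5,8,10}->{3}; Y {3,4,5,6,8,9}->{3,4}; U {3,6,7}->{6,7}
Constraint 2 (Y != U) on D(Y)={3,4} D(U)={6,7}: no change
So after constraint 2: D(U) = {6,7}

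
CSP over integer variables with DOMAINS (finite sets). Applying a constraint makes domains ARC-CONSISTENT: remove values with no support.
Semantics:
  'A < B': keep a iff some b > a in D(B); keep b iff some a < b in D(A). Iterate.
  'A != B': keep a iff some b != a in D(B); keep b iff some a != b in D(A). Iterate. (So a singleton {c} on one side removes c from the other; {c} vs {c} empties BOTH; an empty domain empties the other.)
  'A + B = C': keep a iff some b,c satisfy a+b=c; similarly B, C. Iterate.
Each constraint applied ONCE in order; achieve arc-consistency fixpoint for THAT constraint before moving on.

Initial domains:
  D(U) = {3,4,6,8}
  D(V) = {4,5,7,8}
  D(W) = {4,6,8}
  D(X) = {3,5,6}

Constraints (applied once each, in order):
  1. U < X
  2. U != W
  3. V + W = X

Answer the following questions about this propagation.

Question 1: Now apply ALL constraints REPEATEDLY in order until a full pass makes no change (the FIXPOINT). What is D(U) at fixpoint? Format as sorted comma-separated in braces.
pass 0 (initial): D(U)={3,4,6,8}
pass 1: U {3,4,6,8}->{3,4}; V {4,5,7,8}->{}; W {4,6,8}->{}; X {3,5,6}->{}
pass 2: U {3,4}->{}
pass 3: no change
Fixpoint after 3 passes: D(U) = {}

Answer: {}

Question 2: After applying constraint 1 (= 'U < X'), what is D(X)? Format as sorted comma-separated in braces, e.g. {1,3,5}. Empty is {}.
Constraint 1 (U < X) on D(U)={3,4,6,8} D(X)={3,5,6}: U {3,4,6,8}->{3,4}; X {3,5,6}->{5,6}
So after constraint 1: D(X) = {5,6}

Answer: {5,6}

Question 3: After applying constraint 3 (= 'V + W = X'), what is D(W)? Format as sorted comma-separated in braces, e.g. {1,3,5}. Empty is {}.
Constraint 1 (U < X) on D(U)={3,4,6,8} D(X)={3,5,6}: U {3,4,6,8}->{3,4}; X {3,5,6}->{5,6}
Constraint 2 (U != W) on D(U)={3,4} D(W)={4,6,8}: no change
Constraint 3 (V + W = X) on D(V)={4,5,7,8} D(W)={4,6,8} D(X)={5,6}: V {4,5,7,8}->{}; W {4,6,8}->{}; X {5,6}->{}
So after constraint 3: D(W) = {}

Answer: {}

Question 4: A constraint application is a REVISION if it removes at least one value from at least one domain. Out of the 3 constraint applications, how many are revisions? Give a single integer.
Constraint 1 (U < X) on D(U)={3,4,6,8} D(X)={3,5,6}: U {3,4,6,8}->{3,4}; X {3,5,6}->{5,6} => REVISION
Constraint 2 (U != W) on D(U)={3,4} D(W)={4,6,8}: no change => not a revision
Constraint 3 (V + W = X) on D(V)={4,5,7,8} D(W)={4,6,8} D(X)={5,6}: V {4,5,7,8}->{}; W {4,6,8}->{}; X {5,6}->{} => REVISION
Total revisions = 2

Answer: 2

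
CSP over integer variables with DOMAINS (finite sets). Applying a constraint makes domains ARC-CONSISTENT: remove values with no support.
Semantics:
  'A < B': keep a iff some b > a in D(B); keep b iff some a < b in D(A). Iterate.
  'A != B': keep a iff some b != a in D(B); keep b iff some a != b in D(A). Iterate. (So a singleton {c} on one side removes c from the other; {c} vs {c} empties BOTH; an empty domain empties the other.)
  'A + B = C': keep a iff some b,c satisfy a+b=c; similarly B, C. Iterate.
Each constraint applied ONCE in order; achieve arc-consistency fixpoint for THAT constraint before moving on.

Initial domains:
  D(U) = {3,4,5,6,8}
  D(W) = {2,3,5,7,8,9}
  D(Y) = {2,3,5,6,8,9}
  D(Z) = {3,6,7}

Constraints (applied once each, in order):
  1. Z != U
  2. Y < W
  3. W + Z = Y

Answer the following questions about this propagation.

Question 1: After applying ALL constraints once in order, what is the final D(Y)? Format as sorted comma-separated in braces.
Constraint 1 (Z != U) on D(Z)={3,6,7} D(U)={3,4,5,6,8}: no change
Constraint 2 (Y < W) on D(Y)={2,3,5,6,8,9} D(W)={2,3,5,7,8,9}: Y {2,3,5,6,8,9}->{2,3,5,6,8}; W {2,3,5,7,8,9}->{3,5,7,8,9}
Constraint 3 (W + Z = Y) on D(W)={3,5,7,8,9} D(Z)={3,6,7} D(Y)={2,3,5,6,8}: W {3,5,7,8,9}->{3,5}; Z {3,6,7}->{3}; Y {2,3,5,6,8}->{6,8}
So after all 3 constraints: D(Y) = {6,8}

Answer: {6,8}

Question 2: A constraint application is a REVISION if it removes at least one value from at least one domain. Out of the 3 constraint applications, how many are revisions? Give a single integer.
Constraint 1 (Z != U) on D(Z)={3,6,7} D(U)={3,4,5,6,8}: no change => not a revision
Constraint 2 (Y < W) on D(Y)={2,3,5,6,8,9} D(W)={2,3,5,7,8,9}: Y {2,3,5,6,8,9}->{2,3,5,6,8}; W {2,3,5,7,8,9}->{3,5,7,8,9} => REVISION
Constraint 3 (W + Z = Y) on D(W)={3,5,7,8,9} D(Z)={3,6,7} D(Y)={2,3,5,6,8}: W {3,5,7,8,9}->{3,5}; Z {3,6,7}->{3}; Y {2,3,5,6,8}->{6,8} => REVISION
Total revisions = 2

Answer: 2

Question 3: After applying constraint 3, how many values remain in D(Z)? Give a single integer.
Constraint 1 (Z != U) on D(Z)={3,6,7} D(U)={3,4,5,6,8}: no change
Constraint 2 (Y < W) on D(Y)={2,3,5,6,8,9} D(W)={2,3,5,7,8,9}: Y {2,3,5,6,8,9}->{2,3,5,6,8}; W {2,3,5,7,8,9}->{3,5,7,8,9}
Constraint 3 (W + Z = Y) on D(W)={3,5,7,8,9} D(Z)={3,6,7} D(Y)={2,3,5,6,8}: W {3,5,7,8,9}->{3,5}; Z {3,6,7}->{3}; Y {2,3,5,6,8}->{6,8}
So after constraint 3: D(Z)={3}, size = 1

Answer: 1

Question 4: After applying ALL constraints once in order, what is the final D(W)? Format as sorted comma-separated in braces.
Constraint 1 (Z != U) on D(Z)={3,6,7} D(U)={3,4,5,6,8}: no change
Constraint 2 (Y < W) on D(Y)={2,3,5,6,8,9} D(W)={2,3,5,7,8,9}: Y {2,3,5,6,8,9}->{2,3,5,6,8}; W {2,3,5,7,8,9}->{3,5,7,8,9}
Constraint 3 (W + Z = Y) on D(W)={3,5,7,8,9} D(Z)={3,6,7} D(Y)={2,3,5,6,8}: W {3,5,7,8,9}->{3,5}; Z {3,6,7}->{3}; Y {2,3,5,6,8}->{6,8}
So after all 3 constraints: D(W) = {3,5}

Answer: {3,5}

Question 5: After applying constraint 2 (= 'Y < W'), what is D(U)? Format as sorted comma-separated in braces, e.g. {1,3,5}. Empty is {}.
Constraint 1 (Z != U) on D(Z)={3,6,7} D(U)={3,4,5,6,8}: no change
Constraint 2 (Y < W) on D(Y)={2,3,5,6,8,9} D(W)={2,3,5,7,8,9}: Y {2,3,5,6,8,9}->{2,3,5,6,8}; W {2,3,5,7,8,9}->{3,5,7,8,9}
So after constraint 2: D(U) = {3,4,5,6,8}

Answer: {3,4,5,6,8}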